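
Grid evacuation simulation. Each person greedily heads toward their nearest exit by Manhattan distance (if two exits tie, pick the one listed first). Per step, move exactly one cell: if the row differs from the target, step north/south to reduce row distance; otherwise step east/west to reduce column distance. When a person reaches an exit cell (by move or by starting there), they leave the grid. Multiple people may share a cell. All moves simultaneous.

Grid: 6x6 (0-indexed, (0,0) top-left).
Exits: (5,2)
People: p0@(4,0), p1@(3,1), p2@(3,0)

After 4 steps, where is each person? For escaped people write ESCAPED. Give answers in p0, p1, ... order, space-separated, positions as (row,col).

Step 1: p0:(4,0)->(5,0) | p1:(3,1)->(4,1) | p2:(3,0)->(4,0)
Step 2: p0:(5,0)->(5,1) | p1:(4,1)->(5,1) | p2:(4,0)->(5,0)
Step 3: p0:(5,1)->(5,2)->EXIT | p1:(5,1)->(5,2)->EXIT | p2:(5,0)->(5,1)
Step 4: p0:escaped | p1:escaped | p2:(5,1)->(5,2)->EXIT

ESCAPED ESCAPED ESCAPED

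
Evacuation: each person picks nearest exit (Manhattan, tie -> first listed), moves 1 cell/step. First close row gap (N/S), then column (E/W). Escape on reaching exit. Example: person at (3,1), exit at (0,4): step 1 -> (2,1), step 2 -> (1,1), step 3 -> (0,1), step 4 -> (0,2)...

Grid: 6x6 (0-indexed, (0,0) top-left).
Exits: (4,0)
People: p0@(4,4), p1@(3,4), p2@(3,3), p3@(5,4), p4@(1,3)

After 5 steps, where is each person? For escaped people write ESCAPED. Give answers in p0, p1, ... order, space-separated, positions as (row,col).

Step 1: p0:(4,4)->(4,3) | p1:(3,4)->(4,4) | p2:(3,3)->(4,3) | p3:(5,4)->(4,4) | p4:(1,3)->(2,3)
Step 2: p0:(4,3)->(4,2) | p1:(4,4)->(4,3) | p2:(4,3)->(4,2) | p3:(4,4)->(4,3) | p4:(2,3)->(3,3)
Step 3: p0:(4,2)->(4,1) | p1:(4,3)->(4,2) | p2:(4,2)->(4,1) | p3:(4,3)->(4,2) | p4:(3,3)->(4,3)
Step 4: p0:(4,1)->(4,0)->EXIT | p1:(4,2)->(4,1) | p2:(4,1)->(4,0)->EXIT | p3:(4,2)->(4,1) | p4:(4,3)->(4,2)
Step 5: p0:escaped | p1:(4,1)->(4,0)->EXIT | p2:escaped | p3:(4,1)->(4,0)->EXIT | p4:(4,2)->(4,1)

ESCAPED ESCAPED ESCAPED ESCAPED (4,1)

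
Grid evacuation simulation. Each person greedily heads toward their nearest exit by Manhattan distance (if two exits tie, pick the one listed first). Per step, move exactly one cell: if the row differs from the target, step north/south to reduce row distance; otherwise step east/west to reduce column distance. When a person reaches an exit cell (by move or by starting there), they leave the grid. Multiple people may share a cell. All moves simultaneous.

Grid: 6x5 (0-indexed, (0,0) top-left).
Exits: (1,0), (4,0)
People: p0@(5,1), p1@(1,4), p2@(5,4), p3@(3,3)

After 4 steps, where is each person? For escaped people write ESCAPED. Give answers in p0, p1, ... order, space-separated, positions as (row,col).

Step 1: p0:(5,1)->(4,1) | p1:(1,4)->(1,3) | p2:(5,4)->(4,4) | p3:(3,3)->(4,3)
Step 2: p0:(4,1)->(4,0)->EXIT | p1:(1,3)->(1,2) | p2:(4,4)->(4,3) | p3:(4,3)->(4,2)
Step 3: p0:escaped | p1:(1,2)->(1,1) | p2:(4,3)->(4,2) | p3:(4,2)->(4,1)
Step 4: p0:escaped | p1:(1,1)->(1,0)->EXIT | p2:(4,2)->(4,1) | p3:(4,1)->(4,0)->EXIT

ESCAPED ESCAPED (4,1) ESCAPED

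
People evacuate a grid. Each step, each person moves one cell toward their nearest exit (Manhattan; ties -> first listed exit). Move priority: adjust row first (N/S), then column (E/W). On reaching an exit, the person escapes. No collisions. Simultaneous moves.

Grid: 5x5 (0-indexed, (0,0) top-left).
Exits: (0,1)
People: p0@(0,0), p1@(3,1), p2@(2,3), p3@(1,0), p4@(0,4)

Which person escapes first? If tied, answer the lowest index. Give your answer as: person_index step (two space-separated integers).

Answer: 0 1

Derivation:
Step 1: p0:(0,0)->(0,1)->EXIT | p1:(3,1)->(2,1) | p2:(2,3)->(1,3) | p3:(1,0)->(0,0) | p4:(0,4)->(0,3)
Step 2: p0:escaped | p1:(2,1)->(1,1) | p2:(1,3)->(0,3) | p3:(0,0)->(0,1)->EXIT | p4:(0,3)->(0,2)
Step 3: p0:escaped | p1:(1,1)->(0,1)->EXIT | p2:(0,3)->(0,2) | p3:escaped | p4:(0,2)->(0,1)->EXIT
Step 4: p0:escaped | p1:escaped | p2:(0,2)->(0,1)->EXIT | p3:escaped | p4:escaped
Exit steps: [1, 3, 4, 2, 3]
First to escape: p0 at step 1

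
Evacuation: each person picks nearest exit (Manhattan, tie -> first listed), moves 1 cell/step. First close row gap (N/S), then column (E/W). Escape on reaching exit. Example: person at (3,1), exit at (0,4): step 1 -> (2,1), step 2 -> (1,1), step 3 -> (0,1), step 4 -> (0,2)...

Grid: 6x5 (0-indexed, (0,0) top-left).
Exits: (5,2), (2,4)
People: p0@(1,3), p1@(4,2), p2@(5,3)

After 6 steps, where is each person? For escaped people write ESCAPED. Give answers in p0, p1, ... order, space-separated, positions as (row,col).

Step 1: p0:(1,3)->(2,3) | p1:(4,2)->(5,2)->EXIT | p2:(5,3)->(5,2)->EXIT
Step 2: p0:(2,3)->(2,4)->EXIT | p1:escaped | p2:escaped

ESCAPED ESCAPED ESCAPED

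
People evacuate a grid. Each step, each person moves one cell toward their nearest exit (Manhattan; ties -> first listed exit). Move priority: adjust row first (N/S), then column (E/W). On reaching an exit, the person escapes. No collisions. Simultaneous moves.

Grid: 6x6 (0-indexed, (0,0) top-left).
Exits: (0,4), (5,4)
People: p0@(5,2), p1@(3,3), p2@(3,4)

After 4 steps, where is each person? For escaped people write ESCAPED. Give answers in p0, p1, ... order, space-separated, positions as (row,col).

Step 1: p0:(5,2)->(5,3) | p1:(3,3)->(4,3) | p2:(3,4)->(4,4)
Step 2: p0:(5,3)->(5,4)->EXIT | p1:(4,3)->(5,3) | p2:(4,4)->(5,4)->EXIT
Step 3: p0:escaped | p1:(5,3)->(5,4)->EXIT | p2:escaped

ESCAPED ESCAPED ESCAPED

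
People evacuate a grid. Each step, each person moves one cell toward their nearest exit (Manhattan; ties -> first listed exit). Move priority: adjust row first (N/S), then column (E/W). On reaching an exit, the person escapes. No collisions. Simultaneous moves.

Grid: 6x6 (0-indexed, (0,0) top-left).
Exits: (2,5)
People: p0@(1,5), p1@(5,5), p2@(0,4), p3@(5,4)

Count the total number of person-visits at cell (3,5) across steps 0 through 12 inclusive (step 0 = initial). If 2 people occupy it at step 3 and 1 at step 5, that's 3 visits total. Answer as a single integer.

Answer: 1

Derivation:
Step 0: p0@(1,5) p1@(5,5) p2@(0,4) p3@(5,4) -> at (3,5): 0 [-], cum=0
Step 1: p0@ESC p1@(4,5) p2@(1,4) p3@(4,4) -> at (3,5): 0 [-], cum=0
Step 2: p0@ESC p1@(3,5) p2@(2,4) p3@(3,4) -> at (3,5): 1 [p1], cum=1
Step 3: p0@ESC p1@ESC p2@ESC p3@(2,4) -> at (3,5): 0 [-], cum=1
Step 4: p0@ESC p1@ESC p2@ESC p3@ESC -> at (3,5): 0 [-], cum=1
Total visits = 1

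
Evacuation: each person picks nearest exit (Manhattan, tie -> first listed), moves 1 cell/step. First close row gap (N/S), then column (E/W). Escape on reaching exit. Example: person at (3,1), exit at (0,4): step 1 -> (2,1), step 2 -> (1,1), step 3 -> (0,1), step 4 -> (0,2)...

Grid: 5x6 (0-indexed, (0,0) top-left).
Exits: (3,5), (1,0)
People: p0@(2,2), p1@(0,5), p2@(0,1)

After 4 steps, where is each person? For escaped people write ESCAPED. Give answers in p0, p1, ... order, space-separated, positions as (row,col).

Step 1: p0:(2,2)->(1,2) | p1:(0,5)->(1,5) | p2:(0,1)->(1,1)
Step 2: p0:(1,2)->(1,1) | p1:(1,5)->(2,5) | p2:(1,1)->(1,0)->EXIT
Step 3: p0:(1,1)->(1,0)->EXIT | p1:(2,5)->(3,5)->EXIT | p2:escaped

ESCAPED ESCAPED ESCAPED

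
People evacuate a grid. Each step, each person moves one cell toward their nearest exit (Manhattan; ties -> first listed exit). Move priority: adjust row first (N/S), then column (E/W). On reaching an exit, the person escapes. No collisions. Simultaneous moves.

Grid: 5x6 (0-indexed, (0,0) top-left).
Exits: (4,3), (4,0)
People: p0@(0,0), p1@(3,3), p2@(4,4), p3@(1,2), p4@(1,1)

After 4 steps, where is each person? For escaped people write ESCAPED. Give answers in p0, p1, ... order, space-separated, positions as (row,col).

Step 1: p0:(0,0)->(1,0) | p1:(3,3)->(4,3)->EXIT | p2:(4,4)->(4,3)->EXIT | p3:(1,2)->(2,2) | p4:(1,1)->(2,1)
Step 2: p0:(1,0)->(2,0) | p1:escaped | p2:escaped | p3:(2,2)->(3,2) | p4:(2,1)->(3,1)
Step 3: p0:(2,0)->(3,0) | p1:escaped | p2:escaped | p3:(3,2)->(4,2) | p4:(3,1)->(4,1)
Step 4: p0:(3,0)->(4,0)->EXIT | p1:escaped | p2:escaped | p3:(4,2)->(4,3)->EXIT | p4:(4,1)->(4,0)->EXIT

ESCAPED ESCAPED ESCAPED ESCAPED ESCAPED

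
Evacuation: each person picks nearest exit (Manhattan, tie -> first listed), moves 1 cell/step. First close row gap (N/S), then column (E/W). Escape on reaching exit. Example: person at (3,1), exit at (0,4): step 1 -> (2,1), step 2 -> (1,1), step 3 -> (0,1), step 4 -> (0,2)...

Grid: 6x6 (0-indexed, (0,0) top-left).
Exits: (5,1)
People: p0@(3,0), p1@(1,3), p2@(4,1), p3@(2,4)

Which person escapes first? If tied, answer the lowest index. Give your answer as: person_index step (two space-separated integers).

Answer: 2 1

Derivation:
Step 1: p0:(3,0)->(4,0) | p1:(1,3)->(2,3) | p2:(4,1)->(5,1)->EXIT | p3:(2,4)->(3,4)
Step 2: p0:(4,0)->(5,0) | p1:(2,3)->(3,3) | p2:escaped | p3:(3,4)->(4,4)
Step 3: p0:(5,0)->(5,1)->EXIT | p1:(3,3)->(4,3) | p2:escaped | p3:(4,4)->(5,4)
Step 4: p0:escaped | p1:(4,3)->(5,3) | p2:escaped | p3:(5,4)->(5,3)
Step 5: p0:escaped | p1:(5,3)->(5,2) | p2:escaped | p3:(5,3)->(5,2)
Step 6: p0:escaped | p1:(5,2)->(5,1)->EXIT | p2:escaped | p3:(5,2)->(5,1)->EXIT
Exit steps: [3, 6, 1, 6]
First to escape: p2 at step 1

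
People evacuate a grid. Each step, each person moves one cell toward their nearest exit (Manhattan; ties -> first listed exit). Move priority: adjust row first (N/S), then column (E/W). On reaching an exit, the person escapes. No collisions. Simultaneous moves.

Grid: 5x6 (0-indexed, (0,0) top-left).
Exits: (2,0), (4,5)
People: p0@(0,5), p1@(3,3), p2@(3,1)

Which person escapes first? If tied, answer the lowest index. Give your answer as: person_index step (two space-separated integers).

Step 1: p0:(0,5)->(1,5) | p1:(3,3)->(4,3) | p2:(3,1)->(2,1)
Step 2: p0:(1,5)->(2,5) | p1:(4,3)->(4,4) | p2:(2,1)->(2,0)->EXIT
Step 3: p0:(2,5)->(3,5) | p1:(4,4)->(4,5)->EXIT | p2:escaped
Step 4: p0:(3,5)->(4,5)->EXIT | p1:escaped | p2:escaped
Exit steps: [4, 3, 2]
First to escape: p2 at step 2

Answer: 2 2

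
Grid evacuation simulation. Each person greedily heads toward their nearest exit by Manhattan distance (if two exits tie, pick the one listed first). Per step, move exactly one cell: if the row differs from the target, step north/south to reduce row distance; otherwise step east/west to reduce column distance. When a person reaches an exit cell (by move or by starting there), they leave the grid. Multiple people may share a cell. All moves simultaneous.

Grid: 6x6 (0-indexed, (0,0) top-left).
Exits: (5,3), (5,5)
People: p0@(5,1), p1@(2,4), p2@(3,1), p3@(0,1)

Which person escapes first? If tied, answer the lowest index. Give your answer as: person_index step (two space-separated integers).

Answer: 0 2

Derivation:
Step 1: p0:(5,1)->(5,2) | p1:(2,4)->(3,4) | p2:(3,1)->(4,1) | p3:(0,1)->(1,1)
Step 2: p0:(5,2)->(5,3)->EXIT | p1:(3,4)->(4,4) | p2:(4,1)->(5,1) | p3:(1,1)->(2,1)
Step 3: p0:escaped | p1:(4,4)->(5,4) | p2:(5,1)->(5,2) | p3:(2,1)->(3,1)
Step 4: p0:escaped | p1:(5,4)->(5,3)->EXIT | p2:(5,2)->(5,3)->EXIT | p3:(3,1)->(4,1)
Step 5: p0:escaped | p1:escaped | p2:escaped | p3:(4,1)->(5,1)
Step 6: p0:escaped | p1:escaped | p2:escaped | p3:(5,1)->(5,2)
Step 7: p0:escaped | p1:escaped | p2:escaped | p3:(5,2)->(5,3)->EXIT
Exit steps: [2, 4, 4, 7]
First to escape: p0 at step 2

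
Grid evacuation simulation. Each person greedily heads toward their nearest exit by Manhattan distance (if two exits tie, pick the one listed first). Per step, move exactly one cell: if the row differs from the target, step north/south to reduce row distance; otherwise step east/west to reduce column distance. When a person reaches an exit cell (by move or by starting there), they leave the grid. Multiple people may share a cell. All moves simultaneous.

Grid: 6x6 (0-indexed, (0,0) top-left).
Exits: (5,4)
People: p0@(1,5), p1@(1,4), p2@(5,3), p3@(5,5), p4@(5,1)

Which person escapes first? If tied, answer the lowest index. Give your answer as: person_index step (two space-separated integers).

Answer: 2 1

Derivation:
Step 1: p0:(1,5)->(2,5) | p1:(1,4)->(2,4) | p2:(5,3)->(5,4)->EXIT | p3:(5,5)->(5,4)->EXIT | p4:(5,1)->(5,2)
Step 2: p0:(2,5)->(3,5) | p1:(2,4)->(3,4) | p2:escaped | p3:escaped | p4:(5,2)->(5,3)
Step 3: p0:(3,5)->(4,5) | p1:(3,4)->(4,4) | p2:escaped | p3:escaped | p4:(5,3)->(5,4)->EXIT
Step 4: p0:(4,5)->(5,5) | p1:(4,4)->(5,4)->EXIT | p2:escaped | p3:escaped | p4:escaped
Step 5: p0:(5,5)->(5,4)->EXIT | p1:escaped | p2:escaped | p3:escaped | p4:escaped
Exit steps: [5, 4, 1, 1, 3]
First to escape: p2 at step 1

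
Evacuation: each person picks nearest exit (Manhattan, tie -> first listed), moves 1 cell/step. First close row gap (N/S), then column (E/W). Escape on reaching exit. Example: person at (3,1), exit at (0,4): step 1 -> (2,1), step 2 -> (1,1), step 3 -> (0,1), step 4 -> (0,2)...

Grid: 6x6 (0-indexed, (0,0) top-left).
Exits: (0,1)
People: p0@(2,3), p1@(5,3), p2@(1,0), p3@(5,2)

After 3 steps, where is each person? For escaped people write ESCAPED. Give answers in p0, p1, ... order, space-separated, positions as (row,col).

Step 1: p0:(2,3)->(1,3) | p1:(5,3)->(4,3) | p2:(1,0)->(0,0) | p3:(5,2)->(4,2)
Step 2: p0:(1,3)->(0,3) | p1:(4,3)->(3,3) | p2:(0,0)->(0,1)->EXIT | p3:(4,2)->(3,2)
Step 3: p0:(0,3)->(0,2) | p1:(3,3)->(2,3) | p2:escaped | p3:(3,2)->(2,2)

(0,2) (2,3) ESCAPED (2,2)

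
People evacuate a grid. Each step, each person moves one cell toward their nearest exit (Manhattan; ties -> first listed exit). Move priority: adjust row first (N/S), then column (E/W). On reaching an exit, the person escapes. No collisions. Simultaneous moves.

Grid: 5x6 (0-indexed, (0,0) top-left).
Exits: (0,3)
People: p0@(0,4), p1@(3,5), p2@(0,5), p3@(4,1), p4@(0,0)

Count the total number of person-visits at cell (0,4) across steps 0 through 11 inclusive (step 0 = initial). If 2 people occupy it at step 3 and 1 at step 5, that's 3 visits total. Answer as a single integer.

Answer: 3

Derivation:
Step 0: p0@(0,4) p1@(3,5) p2@(0,5) p3@(4,1) p4@(0,0) -> at (0,4): 1 [p0], cum=1
Step 1: p0@ESC p1@(2,5) p2@(0,4) p3@(3,1) p4@(0,1) -> at (0,4): 1 [p2], cum=2
Step 2: p0@ESC p1@(1,5) p2@ESC p3@(2,1) p4@(0,2) -> at (0,4): 0 [-], cum=2
Step 3: p0@ESC p1@(0,5) p2@ESC p3@(1,1) p4@ESC -> at (0,4): 0 [-], cum=2
Step 4: p0@ESC p1@(0,4) p2@ESC p3@(0,1) p4@ESC -> at (0,4): 1 [p1], cum=3
Step 5: p0@ESC p1@ESC p2@ESC p3@(0,2) p4@ESC -> at (0,4): 0 [-], cum=3
Step 6: p0@ESC p1@ESC p2@ESC p3@ESC p4@ESC -> at (0,4): 0 [-], cum=3
Total visits = 3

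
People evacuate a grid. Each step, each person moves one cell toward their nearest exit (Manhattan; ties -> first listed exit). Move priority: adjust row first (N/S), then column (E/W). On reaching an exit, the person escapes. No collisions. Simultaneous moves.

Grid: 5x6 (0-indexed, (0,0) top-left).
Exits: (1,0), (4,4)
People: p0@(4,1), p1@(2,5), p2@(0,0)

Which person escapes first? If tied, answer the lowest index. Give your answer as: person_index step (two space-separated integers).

Answer: 2 1

Derivation:
Step 1: p0:(4,1)->(4,2) | p1:(2,5)->(3,5) | p2:(0,0)->(1,0)->EXIT
Step 2: p0:(4,2)->(4,3) | p1:(3,5)->(4,5) | p2:escaped
Step 3: p0:(4,3)->(4,4)->EXIT | p1:(4,5)->(4,4)->EXIT | p2:escaped
Exit steps: [3, 3, 1]
First to escape: p2 at step 1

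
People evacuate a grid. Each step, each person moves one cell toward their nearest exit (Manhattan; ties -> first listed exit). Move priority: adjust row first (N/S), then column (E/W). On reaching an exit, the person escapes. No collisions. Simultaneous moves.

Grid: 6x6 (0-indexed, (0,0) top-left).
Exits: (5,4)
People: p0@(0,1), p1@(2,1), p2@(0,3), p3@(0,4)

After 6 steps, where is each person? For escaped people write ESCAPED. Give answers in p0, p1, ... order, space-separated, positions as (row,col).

Step 1: p0:(0,1)->(1,1) | p1:(2,1)->(3,1) | p2:(0,3)->(1,3) | p3:(0,4)->(1,4)
Step 2: p0:(1,1)->(2,1) | p1:(3,1)->(4,1) | p2:(1,3)->(2,3) | p3:(1,4)->(2,4)
Step 3: p0:(2,1)->(3,1) | p1:(4,1)->(5,1) | p2:(2,3)->(3,3) | p3:(2,4)->(3,4)
Step 4: p0:(3,1)->(4,1) | p1:(5,1)->(5,2) | p2:(3,3)->(4,3) | p3:(3,4)->(4,4)
Step 5: p0:(4,1)->(5,1) | p1:(5,2)->(5,3) | p2:(4,3)->(5,3) | p3:(4,4)->(5,4)->EXIT
Step 6: p0:(5,1)->(5,2) | p1:(5,3)->(5,4)->EXIT | p2:(5,3)->(5,4)->EXIT | p3:escaped

(5,2) ESCAPED ESCAPED ESCAPED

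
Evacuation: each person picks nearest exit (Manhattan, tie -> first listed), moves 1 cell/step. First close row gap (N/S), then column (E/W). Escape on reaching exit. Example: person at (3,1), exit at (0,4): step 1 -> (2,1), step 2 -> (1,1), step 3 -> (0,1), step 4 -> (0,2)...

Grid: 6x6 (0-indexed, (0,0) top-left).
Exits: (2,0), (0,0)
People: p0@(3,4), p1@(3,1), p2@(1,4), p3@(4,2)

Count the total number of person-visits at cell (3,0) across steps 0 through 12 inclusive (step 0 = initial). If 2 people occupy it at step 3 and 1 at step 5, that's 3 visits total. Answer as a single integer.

Step 0: p0@(3,4) p1@(3,1) p2@(1,4) p3@(4,2) -> at (3,0): 0 [-], cum=0
Step 1: p0@(2,4) p1@(2,1) p2@(2,4) p3@(3,2) -> at (3,0): 0 [-], cum=0
Step 2: p0@(2,3) p1@ESC p2@(2,3) p3@(2,2) -> at (3,0): 0 [-], cum=0
Step 3: p0@(2,2) p1@ESC p2@(2,2) p3@(2,1) -> at (3,0): 0 [-], cum=0
Step 4: p0@(2,1) p1@ESC p2@(2,1) p3@ESC -> at (3,0): 0 [-], cum=0
Step 5: p0@ESC p1@ESC p2@ESC p3@ESC -> at (3,0): 0 [-], cum=0
Total visits = 0

Answer: 0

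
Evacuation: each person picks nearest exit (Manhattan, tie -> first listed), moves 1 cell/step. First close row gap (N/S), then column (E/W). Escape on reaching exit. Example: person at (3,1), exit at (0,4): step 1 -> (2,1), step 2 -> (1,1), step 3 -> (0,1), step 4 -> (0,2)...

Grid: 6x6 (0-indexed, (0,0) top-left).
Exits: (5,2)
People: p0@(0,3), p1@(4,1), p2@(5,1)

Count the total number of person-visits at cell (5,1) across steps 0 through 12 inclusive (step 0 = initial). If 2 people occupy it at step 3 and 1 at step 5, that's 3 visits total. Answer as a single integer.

Step 0: p0@(0,3) p1@(4,1) p2@(5,1) -> at (5,1): 1 [p2], cum=1
Step 1: p0@(1,3) p1@(5,1) p2@ESC -> at (5,1): 1 [p1], cum=2
Step 2: p0@(2,3) p1@ESC p2@ESC -> at (5,1): 0 [-], cum=2
Step 3: p0@(3,3) p1@ESC p2@ESC -> at (5,1): 0 [-], cum=2
Step 4: p0@(4,3) p1@ESC p2@ESC -> at (5,1): 0 [-], cum=2
Step 5: p0@(5,3) p1@ESC p2@ESC -> at (5,1): 0 [-], cum=2
Step 6: p0@ESC p1@ESC p2@ESC -> at (5,1): 0 [-], cum=2
Total visits = 2

Answer: 2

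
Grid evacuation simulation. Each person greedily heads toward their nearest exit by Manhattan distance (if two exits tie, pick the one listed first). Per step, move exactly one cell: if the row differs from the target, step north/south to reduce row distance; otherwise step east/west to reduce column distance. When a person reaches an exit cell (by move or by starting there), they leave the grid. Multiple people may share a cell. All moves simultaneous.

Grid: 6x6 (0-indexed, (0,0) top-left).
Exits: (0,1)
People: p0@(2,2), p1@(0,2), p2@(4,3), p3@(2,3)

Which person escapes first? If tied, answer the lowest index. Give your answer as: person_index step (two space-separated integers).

Step 1: p0:(2,2)->(1,2) | p1:(0,2)->(0,1)->EXIT | p2:(4,3)->(3,3) | p3:(2,3)->(1,3)
Step 2: p0:(1,2)->(0,2) | p1:escaped | p2:(3,3)->(2,3) | p3:(1,3)->(0,3)
Step 3: p0:(0,2)->(0,1)->EXIT | p1:escaped | p2:(2,3)->(1,3) | p3:(0,3)->(0,2)
Step 4: p0:escaped | p1:escaped | p2:(1,3)->(0,3) | p3:(0,2)->(0,1)->EXIT
Step 5: p0:escaped | p1:escaped | p2:(0,3)->(0,2) | p3:escaped
Step 6: p0:escaped | p1:escaped | p2:(0,2)->(0,1)->EXIT | p3:escaped
Exit steps: [3, 1, 6, 4]
First to escape: p1 at step 1

Answer: 1 1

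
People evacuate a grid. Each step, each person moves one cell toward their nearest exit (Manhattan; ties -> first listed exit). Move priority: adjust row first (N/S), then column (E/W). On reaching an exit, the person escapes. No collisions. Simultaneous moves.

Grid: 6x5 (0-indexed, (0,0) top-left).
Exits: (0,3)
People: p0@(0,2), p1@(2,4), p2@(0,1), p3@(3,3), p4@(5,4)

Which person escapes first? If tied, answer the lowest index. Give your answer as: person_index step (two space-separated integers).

Step 1: p0:(0,2)->(0,3)->EXIT | p1:(2,4)->(1,4) | p2:(0,1)->(0,2) | p3:(3,3)->(2,3) | p4:(5,4)->(4,4)
Step 2: p0:escaped | p1:(1,4)->(0,4) | p2:(0,2)->(0,3)->EXIT | p3:(2,3)->(1,3) | p4:(4,4)->(3,4)
Step 3: p0:escaped | p1:(0,4)->(0,3)->EXIT | p2:escaped | p3:(1,3)->(0,3)->EXIT | p4:(3,4)->(2,4)
Step 4: p0:escaped | p1:escaped | p2:escaped | p3:escaped | p4:(2,4)->(1,4)
Step 5: p0:escaped | p1:escaped | p2:escaped | p3:escaped | p4:(1,4)->(0,4)
Step 6: p0:escaped | p1:escaped | p2:escaped | p3:escaped | p4:(0,4)->(0,3)->EXIT
Exit steps: [1, 3, 2, 3, 6]
First to escape: p0 at step 1

Answer: 0 1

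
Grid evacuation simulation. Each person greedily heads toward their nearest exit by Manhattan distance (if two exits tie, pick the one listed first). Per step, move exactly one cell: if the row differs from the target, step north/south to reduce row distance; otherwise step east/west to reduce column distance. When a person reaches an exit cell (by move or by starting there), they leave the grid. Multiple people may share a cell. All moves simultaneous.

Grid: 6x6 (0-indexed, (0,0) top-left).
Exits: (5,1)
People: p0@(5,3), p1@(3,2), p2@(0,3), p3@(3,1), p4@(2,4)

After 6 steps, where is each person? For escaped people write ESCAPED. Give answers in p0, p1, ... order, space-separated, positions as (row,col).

Step 1: p0:(5,3)->(5,2) | p1:(3,2)->(4,2) | p2:(0,3)->(1,3) | p3:(3,1)->(4,1) | p4:(2,4)->(3,4)
Step 2: p0:(5,2)->(5,1)->EXIT | p1:(4,2)->(5,2) | p2:(1,3)->(2,3) | p3:(4,1)->(5,1)->EXIT | p4:(3,4)->(4,4)
Step 3: p0:escaped | p1:(5,2)->(5,1)->EXIT | p2:(2,3)->(3,3) | p3:escaped | p4:(4,4)->(5,4)
Step 4: p0:escaped | p1:escaped | p2:(3,3)->(4,3) | p3:escaped | p4:(5,4)->(5,3)
Step 5: p0:escaped | p1:escaped | p2:(4,3)->(5,3) | p3:escaped | p4:(5,3)->(5,2)
Step 6: p0:escaped | p1:escaped | p2:(5,3)->(5,2) | p3:escaped | p4:(5,2)->(5,1)->EXIT

ESCAPED ESCAPED (5,2) ESCAPED ESCAPED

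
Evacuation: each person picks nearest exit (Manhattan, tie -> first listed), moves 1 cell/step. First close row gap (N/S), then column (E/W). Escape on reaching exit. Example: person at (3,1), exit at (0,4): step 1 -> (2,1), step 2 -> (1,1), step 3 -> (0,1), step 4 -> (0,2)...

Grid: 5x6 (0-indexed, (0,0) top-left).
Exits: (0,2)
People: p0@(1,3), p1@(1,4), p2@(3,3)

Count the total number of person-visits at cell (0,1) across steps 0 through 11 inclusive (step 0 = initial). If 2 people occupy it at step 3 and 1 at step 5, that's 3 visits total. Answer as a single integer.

Answer: 0

Derivation:
Step 0: p0@(1,3) p1@(1,4) p2@(3,3) -> at (0,1): 0 [-], cum=0
Step 1: p0@(0,3) p1@(0,4) p2@(2,3) -> at (0,1): 0 [-], cum=0
Step 2: p0@ESC p1@(0,3) p2@(1,3) -> at (0,1): 0 [-], cum=0
Step 3: p0@ESC p1@ESC p2@(0,3) -> at (0,1): 0 [-], cum=0
Step 4: p0@ESC p1@ESC p2@ESC -> at (0,1): 0 [-], cum=0
Total visits = 0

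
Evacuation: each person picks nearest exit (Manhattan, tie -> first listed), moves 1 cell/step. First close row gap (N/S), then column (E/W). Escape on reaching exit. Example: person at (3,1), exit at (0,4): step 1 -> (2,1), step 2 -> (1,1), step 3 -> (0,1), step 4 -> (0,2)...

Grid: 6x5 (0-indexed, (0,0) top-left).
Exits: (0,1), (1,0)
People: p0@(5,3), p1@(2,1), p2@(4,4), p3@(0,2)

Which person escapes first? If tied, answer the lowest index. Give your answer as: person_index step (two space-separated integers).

Answer: 3 1

Derivation:
Step 1: p0:(5,3)->(4,3) | p1:(2,1)->(1,1) | p2:(4,4)->(3,4) | p3:(0,2)->(0,1)->EXIT
Step 2: p0:(4,3)->(3,3) | p1:(1,1)->(0,1)->EXIT | p2:(3,4)->(2,4) | p3:escaped
Step 3: p0:(3,3)->(2,3) | p1:escaped | p2:(2,4)->(1,4) | p3:escaped
Step 4: p0:(2,3)->(1,3) | p1:escaped | p2:(1,4)->(0,4) | p3:escaped
Step 5: p0:(1,3)->(0,3) | p1:escaped | p2:(0,4)->(0,3) | p3:escaped
Step 6: p0:(0,3)->(0,2) | p1:escaped | p2:(0,3)->(0,2) | p3:escaped
Step 7: p0:(0,2)->(0,1)->EXIT | p1:escaped | p2:(0,2)->(0,1)->EXIT | p3:escaped
Exit steps: [7, 2, 7, 1]
First to escape: p3 at step 1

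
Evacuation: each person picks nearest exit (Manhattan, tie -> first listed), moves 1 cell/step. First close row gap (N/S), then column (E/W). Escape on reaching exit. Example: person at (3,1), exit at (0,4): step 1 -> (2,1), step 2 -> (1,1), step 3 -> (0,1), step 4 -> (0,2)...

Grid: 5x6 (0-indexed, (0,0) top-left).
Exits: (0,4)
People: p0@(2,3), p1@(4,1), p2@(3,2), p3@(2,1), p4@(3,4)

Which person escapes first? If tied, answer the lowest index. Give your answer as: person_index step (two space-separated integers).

Step 1: p0:(2,3)->(1,3) | p1:(4,1)->(3,1) | p2:(3,2)->(2,2) | p3:(2,1)->(1,1) | p4:(3,4)->(2,4)
Step 2: p0:(1,3)->(0,3) | p1:(3,1)->(2,1) | p2:(2,2)->(1,2) | p3:(1,1)->(0,1) | p4:(2,4)->(1,4)
Step 3: p0:(0,3)->(0,4)->EXIT | p1:(2,1)->(1,1) | p2:(1,2)->(0,2) | p3:(0,1)->(0,2) | p4:(1,4)->(0,4)->EXIT
Step 4: p0:escaped | p1:(1,1)->(0,1) | p2:(0,2)->(0,3) | p3:(0,2)->(0,3) | p4:escaped
Step 5: p0:escaped | p1:(0,1)->(0,2) | p2:(0,3)->(0,4)->EXIT | p3:(0,3)->(0,4)->EXIT | p4:escaped
Step 6: p0:escaped | p1:(0,2)->(0,3) | p2:escaped | p3:escaped | p4:escaped
Step 7: p0:escaped | p1:(0,3)->(0,4)->EXIT | p2:escaped | p3:escaped | p4:escaped
Exit steps: [3, 7, 5, 5, 3]
First to escape: p0 at step 3

Answer: 0 3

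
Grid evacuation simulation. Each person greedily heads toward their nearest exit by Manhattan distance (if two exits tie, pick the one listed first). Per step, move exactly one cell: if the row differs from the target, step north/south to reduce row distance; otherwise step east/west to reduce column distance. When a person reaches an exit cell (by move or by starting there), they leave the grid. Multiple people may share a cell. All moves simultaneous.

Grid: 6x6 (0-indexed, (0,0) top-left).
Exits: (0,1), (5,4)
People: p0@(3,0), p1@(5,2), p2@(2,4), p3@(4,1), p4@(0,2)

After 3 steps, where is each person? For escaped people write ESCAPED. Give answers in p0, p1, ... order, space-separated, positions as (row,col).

Step 1: p0:(3,0)->(2,0) | p1:(5,2)->(5,3) | p2:(2,4)->(3,4) | p3:(4,1)->(3,1) | p4:(0,2)->(0,1)->EXIT
Step 2: p0:(2,0)->(1,0) | p1:(5,3)->(5,4)->EXIT | p2:(3,4)->(4,4) | p3:(3,1)->(2,1) | p4:escaped
Step 3: p0:(1,0)->(0,0) | p1:escaped | p2:(4,4)->(5,4)->EXIT | p3:(2,1)->(1,1) | p4:escaped

(0,0) ESCAPED ESCAPED (1,1) ESCAPED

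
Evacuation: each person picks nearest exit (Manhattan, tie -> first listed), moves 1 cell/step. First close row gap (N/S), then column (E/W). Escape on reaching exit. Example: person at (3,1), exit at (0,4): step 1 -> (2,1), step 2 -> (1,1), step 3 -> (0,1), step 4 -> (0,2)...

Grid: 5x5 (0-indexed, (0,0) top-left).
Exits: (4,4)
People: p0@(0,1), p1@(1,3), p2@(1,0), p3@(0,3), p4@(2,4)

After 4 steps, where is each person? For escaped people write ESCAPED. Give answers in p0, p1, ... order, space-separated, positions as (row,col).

Step 1: p0:(0,1)->(1,1) | p1:(1,3)->(2,3) | p2:(1,0)->(2,0) | p3:(0,3)->(1,3) | p4:(2,4)->(3,4)
Step 2: p0:(1,1)->(2,1) | p1:(2,3)->(3,3) | p2:(2,0)->(3,0) | p3:(1,3)->(2,3) | p4:(3,4)->(4,4)->EXIT
Step 3: p0:(2,1)->(3,1) | p1:(3,3)->(4,3) | p2:(3,0)->(4,0) | p3:(2,3)->(3,3) | p4:escaped
Step 4: p0:(3,1)->(4,1) | p1:(4,3)->(4,4)->EXIT | p2:(4,0)->(4,1) | p3:(3,3)->(4,3) | p4:escaped

(4,1) ESCAPED (4,1) (4,3) ESCAPED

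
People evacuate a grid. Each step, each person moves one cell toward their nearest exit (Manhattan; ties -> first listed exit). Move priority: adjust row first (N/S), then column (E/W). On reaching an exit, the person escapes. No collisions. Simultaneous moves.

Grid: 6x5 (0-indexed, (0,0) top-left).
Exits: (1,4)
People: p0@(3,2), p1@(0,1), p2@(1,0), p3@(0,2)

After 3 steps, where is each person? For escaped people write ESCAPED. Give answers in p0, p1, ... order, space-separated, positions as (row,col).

Step 1: p0:(3,2)->(2,2) | p1:(0,1)->(1,1) | p2:(1,0)->(1,1) | p3:(0,2)->(1,2)
Step 2: p0:(2,2)->(1,2) | p1:(1,1)->(1,2) | p2:(1,1)->(1,2) | p3:(1,2)->(1,3)
Step 3: p0:(1,2)->(1,3) | p1:(1,2)->(1,3) | p2:(1,2)->(1,3) | p3:(1,3)->(1,4)->EXIT

(1,3) (1,3) (1,3) ESCAPED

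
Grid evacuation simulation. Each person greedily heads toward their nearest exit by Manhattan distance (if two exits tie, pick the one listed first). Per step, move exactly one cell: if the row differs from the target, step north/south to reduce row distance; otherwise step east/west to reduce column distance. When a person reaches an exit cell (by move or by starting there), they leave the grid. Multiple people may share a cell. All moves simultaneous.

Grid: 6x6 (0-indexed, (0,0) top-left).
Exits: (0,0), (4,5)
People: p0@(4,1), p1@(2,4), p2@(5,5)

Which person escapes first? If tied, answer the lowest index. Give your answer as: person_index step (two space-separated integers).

Step 1: p0:(4,1)->(4,2) | p1:(2,4)->(3,4) | p2:(5,5)->(4,5)->EXIT
Step 2: p0:(4,2)->(4,3) | p1:(3,4)->(4,4) | p2:escaped
Step 3: p0:(4,3)->(4,4) | p1:(4,4)->(4,5)->EXIT | p2:escaped
Step 4: p0:(4,4)->(4,5)->EXIT | p1:escaped | p2:escaped
Exit steps: [4, 3, 1]
First to escape: p2 at step 1

Answer: 2 1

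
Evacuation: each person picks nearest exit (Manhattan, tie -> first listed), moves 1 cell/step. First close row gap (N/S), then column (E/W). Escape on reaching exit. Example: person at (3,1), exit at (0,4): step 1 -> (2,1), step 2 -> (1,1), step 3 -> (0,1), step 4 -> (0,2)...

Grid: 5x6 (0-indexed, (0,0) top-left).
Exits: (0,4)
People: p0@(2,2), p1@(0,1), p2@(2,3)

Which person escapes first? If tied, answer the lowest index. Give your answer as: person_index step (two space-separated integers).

Step 1: p0:(2,2)->(1,2) | p1:(0,1)->(0,2) | p2:(2,3)->(1,3)
Step 2: p0:(1,2)->(0,2) | p1:(0,2)->(0,3) | p2:(1,3)->(0,3)
Step 3: p0:(0,2)->(0,3) | p1:(0,3)->(0,4)->EXIT | p2:(0,3)->(0,4)->EXIT
Step 4: p0:(0,3)->(0,4)->EXIT | p1:escaped | p2:escaped
Exit steps: [4, 3, 3]
First to escape: p1 at step 3

Answer: 1 3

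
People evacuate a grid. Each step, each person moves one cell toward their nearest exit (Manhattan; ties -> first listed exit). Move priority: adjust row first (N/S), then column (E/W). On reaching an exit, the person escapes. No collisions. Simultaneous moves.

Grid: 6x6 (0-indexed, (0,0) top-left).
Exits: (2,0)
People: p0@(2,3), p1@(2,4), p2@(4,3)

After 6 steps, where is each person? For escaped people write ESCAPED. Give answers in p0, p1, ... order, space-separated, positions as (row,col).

Step 1: p0:(2,3)->(2,2) | p1:(2,4)->(2,3) | p2:(4,3)->(3,3)
Step 2: p0:(2,2)->(2,1) | p1:(2,3)->(2,2) | p2:(3,3)->(2,3)
Step 3: p0:(2,1)->(2,0)->EXIT | p1:(2,2)->(2,1) | p2:(2,3)->(2,2)
Step 4: p0:escaped | p1:(2,1)->(2,0)->EXIT | p2:(2,2)->(2,1)
Step 5: p0:escaped | p1:escaped | p2:(2,1)->(2,0)->EXIT

ESCAPED ESCAPED ESCAPED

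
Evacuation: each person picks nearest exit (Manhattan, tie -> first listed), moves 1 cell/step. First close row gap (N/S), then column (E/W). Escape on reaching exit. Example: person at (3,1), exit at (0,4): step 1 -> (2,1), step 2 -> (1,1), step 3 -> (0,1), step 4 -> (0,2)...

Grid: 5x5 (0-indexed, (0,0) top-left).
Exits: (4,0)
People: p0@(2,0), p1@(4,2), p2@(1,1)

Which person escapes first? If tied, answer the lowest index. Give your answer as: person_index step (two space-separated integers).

Answer: 0 2

Derivation:
Step 1: p0:(2,0)->(3,0) | p1:(4,2)->(4,1) | p2:(1,1)->(2,1)
Step 2: p0:(3,0)->(4,0)->EXIT | p1:(4,1)->(4,0)->EXIT | p2:(2,1)->(3,1)
Step 3: p0:escaped | p1:escaped | p2:(3,1)->(4,1)
Step 4: p0:escaped | p1:escaped | p2:(4,1)->(4,0)->EXIT
Exit steps: [2, 2, 4]
First to escape: p0 at step 2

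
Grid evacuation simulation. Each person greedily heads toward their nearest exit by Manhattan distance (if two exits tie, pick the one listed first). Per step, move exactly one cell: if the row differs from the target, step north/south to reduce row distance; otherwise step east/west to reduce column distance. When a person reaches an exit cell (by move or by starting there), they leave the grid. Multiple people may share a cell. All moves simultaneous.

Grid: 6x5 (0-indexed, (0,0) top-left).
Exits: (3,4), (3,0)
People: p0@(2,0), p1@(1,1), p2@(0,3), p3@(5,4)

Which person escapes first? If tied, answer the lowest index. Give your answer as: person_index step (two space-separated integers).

Answer: 0 1

Derivation:
Step 1: p0:(2,0)->(3,0)->EXIT | p1:(1,1)->(2,1) | p2:(0,3)->(1,3) | p3:(5,4)->(4,4)
Step 2: p0:escaped | p1:(2,1)->(3,1) | p2:(1,3)->(2,3) | p3:(4,4)->(3,4)->EXIT
Step 3: p0:escaped | p1:(3,1)->(3,0)->EXIT | p2:(2,3)->(3,3) | p3:escaped
Step 4: p0:escaped | p1:escaped | p2:(3,3)->(3,4)->EXIT | p3:escaped
Exit steps: [1, 3, 4, 2]
First to escape: p0 at step 1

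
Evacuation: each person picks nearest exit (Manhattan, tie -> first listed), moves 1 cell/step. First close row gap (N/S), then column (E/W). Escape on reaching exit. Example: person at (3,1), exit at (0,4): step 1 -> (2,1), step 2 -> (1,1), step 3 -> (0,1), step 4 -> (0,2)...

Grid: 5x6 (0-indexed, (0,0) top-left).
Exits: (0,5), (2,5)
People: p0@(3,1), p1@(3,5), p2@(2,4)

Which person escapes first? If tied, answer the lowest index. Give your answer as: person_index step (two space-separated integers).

Step 1: p0:(3,1)->(2,1) | p1:(3,5)->(2,5)->EXIT | p2:(2,4)->(2,5)->EXIT
Step 2: p0:(2,1)->(2,2) | p1:escaped | p2:escaped
Step 3: p0:(2,2)->(2,3) | p1:escaped | p2:escaped
Step 4: p0:(2,3)->(2,4) | p1:escaped | p2:escaped
Step 5: p0:(2,4)->(2,5)->EXIT | p1:escaped | p2:escaped
Exit steps: [5, 1, 1]
First to escape: p1 at step 1

Answer: 1 1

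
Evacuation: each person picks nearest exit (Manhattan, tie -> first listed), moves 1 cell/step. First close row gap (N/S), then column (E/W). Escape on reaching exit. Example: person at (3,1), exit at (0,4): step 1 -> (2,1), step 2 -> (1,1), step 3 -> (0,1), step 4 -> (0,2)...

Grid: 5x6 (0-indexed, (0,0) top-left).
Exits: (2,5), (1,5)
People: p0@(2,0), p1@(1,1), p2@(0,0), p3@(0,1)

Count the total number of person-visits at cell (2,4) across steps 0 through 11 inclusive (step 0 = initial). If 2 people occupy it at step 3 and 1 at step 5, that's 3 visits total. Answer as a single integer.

Answer: 1

Derivation:
Step 0: p0@(2,0) p1@(1,1) p2@(0,0) p3@(0,1) -> at (2,4): 0 [-], cum=0
Step 1: p0@(2,1) p1@(1,2) p2@(1,0) p3@(1,1) -> at (2,4): 0 [-], cum=0
Step 2: p0@(2,2) p1@(1,3) p2@(1,1) p3@(1,2) -> at (2,4): 0 [-], cum=0
Step 3: p0@(2,3) p1@(1,4) p2@(1,2) p3@(1,3) -> at (2,4): 0 [-], cum=0
Step 4: p0@(2,4) p1@ESC p2@(1,3) p3@(1,4) -> at (2,4): 1 [p0], cum=1
Step 5: p0@ESC p1@ESC p2@(1,4) p3@ESC -> at (2,4): 0 [-], cum=1
Step 6: p0@ESC p1@ESC p2@ESC p3@ESC -> at (2,4): 0 [-], cum=1
Total visits = 1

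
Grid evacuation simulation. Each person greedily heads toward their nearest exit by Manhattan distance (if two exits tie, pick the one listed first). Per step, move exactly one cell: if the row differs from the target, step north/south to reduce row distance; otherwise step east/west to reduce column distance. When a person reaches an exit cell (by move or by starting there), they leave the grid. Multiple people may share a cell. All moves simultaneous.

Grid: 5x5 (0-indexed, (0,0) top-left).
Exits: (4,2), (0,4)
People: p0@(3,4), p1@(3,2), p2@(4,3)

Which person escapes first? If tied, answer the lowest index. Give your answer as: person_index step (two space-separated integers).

Answer: 1 1

Derivation:
Step 1: p0:(3,4)->(4,4) | p1:(3,2)->(4,2)->EXIT | p2:(4,3)->(4,2)->EXIT
Step 2: p0:(4,4)->(4,3) | p1:escaped | p2:escaped
Step 3: p0:(4,3)->(4,2)->EXIT | p1:escaped | p2:escaped
Exit steps: [3, 1, 1]
First to escape: p1 at step 1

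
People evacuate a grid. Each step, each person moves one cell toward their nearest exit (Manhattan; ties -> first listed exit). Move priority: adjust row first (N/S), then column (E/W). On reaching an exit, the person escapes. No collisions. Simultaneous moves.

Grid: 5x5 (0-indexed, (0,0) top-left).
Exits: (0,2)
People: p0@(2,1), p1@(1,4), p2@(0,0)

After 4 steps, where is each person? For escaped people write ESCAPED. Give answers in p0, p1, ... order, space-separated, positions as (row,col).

Step 1: p0:(2,1)->(1,1) | p1:(1,4)->(0,4) | p2:(0,0)->(0,1)
Step 2: p0:(1,1)->(0,1) | p1:(0,4)->(0,3) | p2:(0,1)->(0,2)->EXIT
Step 3: p0:(0,1)->(0,2)->EXIT | p1:(0,3)->(0,2)->EXIT | p2:escaped

ESCAPED ESCAPED ESCAPED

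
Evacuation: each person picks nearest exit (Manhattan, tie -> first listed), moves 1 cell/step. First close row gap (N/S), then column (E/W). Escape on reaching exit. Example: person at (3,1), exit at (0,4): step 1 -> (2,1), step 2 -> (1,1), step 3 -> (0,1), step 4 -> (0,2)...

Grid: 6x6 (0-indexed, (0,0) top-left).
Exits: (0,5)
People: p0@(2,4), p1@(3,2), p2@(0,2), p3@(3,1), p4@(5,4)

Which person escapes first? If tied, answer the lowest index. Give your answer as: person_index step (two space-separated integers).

Answer: 0 3

Derivation:
Step 1: p0:(2,4)->(1,4) | p1:(3,2)->(2,2) | p2:(0,2)->(0,3) | p3:(3,1)->(2,1) | p4:(5,4)->(4,4)
Step 2: p0:(1,4)->(0,4) | p1:(2,2)->(1,2) | p2:(0,3)->(0,4) | p3:(2,1)->(1,1) | p4:(4,4)->(3,4)
Step 3: p0:(0,4)->(0,5)->EXIT | p1:(1,2)->(0,2) | p2:(0,4)->(0,5)->EXIT | p3:(1,1)->(0,1) | p4:(3,4)->(2,4)
Step 4: p0:escaped | p1:(0,2)->(0,3) | p2:escaped | p3:(0,1)->(0,2) | p4:(2,4)->(1,4)
Step 5: p0:escaped | p1:(0,3)->(0,4) | p2:escaped | p3:(0,2)->(0,3) | p4:(1,4)->(0,4)
Step 6: p0:escaped | p1:(0,4)->(0,5)->EXIT | p2:escaped | p3:(0,3)->(0,4) | p4:(0,4)->(0,5)->EXIT
Step 7: p0:escaped | p1:escaped | p2:escaped | p3:(0,4)->(0,5)->EXIT | p4:escaped
Exit steps: [3, 6, 3, 7, 6]
First to escape: p0 at step 3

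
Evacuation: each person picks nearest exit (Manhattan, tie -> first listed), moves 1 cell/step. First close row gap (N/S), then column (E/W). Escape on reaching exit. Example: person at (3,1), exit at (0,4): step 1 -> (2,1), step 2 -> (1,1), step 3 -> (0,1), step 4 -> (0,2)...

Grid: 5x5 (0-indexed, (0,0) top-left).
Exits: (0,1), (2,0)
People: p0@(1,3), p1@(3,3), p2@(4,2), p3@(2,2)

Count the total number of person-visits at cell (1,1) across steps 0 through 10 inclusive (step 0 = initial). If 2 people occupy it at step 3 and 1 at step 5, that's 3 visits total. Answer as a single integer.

Step 0: p0@(1,3) p1@(3,3) p2@(4,2) p3@(2,2) -> at (1,1): 0 [-], cum=0
Step 1: p0@(0,3) p1@(2,3) p2@(3,2) p3@(2,1) -> at (1,1): 0 [-], cum=0
Step 2: p0@(0,2) p1@(2,2) p2@(2,2) p3@ESC -> at (1,1): 0 [-], cum=0
Step 3: p0@ESC p1@(2,1) p2@(2,1) p3@ESC -> at (1,1): 0 [-], cum=0
Step 4: p0@ESC p1@ESC p2@ESC p3@ESC -> at (1,1): 0 [-], cum=0
Total visits = 0

Answer: 0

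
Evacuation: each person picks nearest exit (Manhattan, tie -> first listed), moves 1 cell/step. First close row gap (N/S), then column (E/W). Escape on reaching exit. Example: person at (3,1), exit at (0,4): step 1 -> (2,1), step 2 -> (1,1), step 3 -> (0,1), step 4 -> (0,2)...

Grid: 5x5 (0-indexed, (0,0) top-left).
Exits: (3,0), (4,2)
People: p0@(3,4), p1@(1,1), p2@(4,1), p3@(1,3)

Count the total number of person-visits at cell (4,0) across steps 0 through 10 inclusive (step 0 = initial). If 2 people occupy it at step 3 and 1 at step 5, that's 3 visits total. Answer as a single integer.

Answer: 0

Derivation:
Step 0: p0@(3,4) p1@(1,1) p2@(4,1) p3@(1,3) -> at (4,0): 0 [-], cum=0
Step 1: p0@(4,4) p1@(2,1) p2@ESC p3@(2,3) -> at (4,0): 0 [-], cum=0
Step 2: p0@(4,3) p1@(3,1) p2@ESC p3@(3,3) -> at (4,0): 0 [-], cum=0
Step 3: p0@ESC p1@ESC p2@ESC p3@(4,3) -> at (4,0): 0 [-], cum=0
Step 4: p0@ESC p1@ESC p2@ESC p3@ESC -> at (4,0): 0 [-], cum=0
Total visits = 0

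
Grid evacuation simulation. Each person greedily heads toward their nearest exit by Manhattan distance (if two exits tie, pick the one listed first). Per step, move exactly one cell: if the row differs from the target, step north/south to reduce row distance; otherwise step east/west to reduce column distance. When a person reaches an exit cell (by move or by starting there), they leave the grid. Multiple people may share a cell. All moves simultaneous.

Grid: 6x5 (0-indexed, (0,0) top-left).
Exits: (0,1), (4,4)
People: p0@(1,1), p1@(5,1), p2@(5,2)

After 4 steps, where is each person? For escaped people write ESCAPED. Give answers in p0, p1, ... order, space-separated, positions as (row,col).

Step 1: p0:(1,1)->(0,1)->EXIT | p1:(5,1)->(4,1) | p2:(5,2)->(4,2)
Step 2: p0:escaped | p1:(4,1)->(4,2) | p2:(4,2)->(4,3)
Step 3: p0:escaped | p1:(4,2)->(4,3) | p2:(4,3)->(4,4)->EXIT
Step 4: p0:escaped | p1:(4,3)->(4,4)->EXIT | p2:escaped

ESCAPED ESCAPED ESCAPED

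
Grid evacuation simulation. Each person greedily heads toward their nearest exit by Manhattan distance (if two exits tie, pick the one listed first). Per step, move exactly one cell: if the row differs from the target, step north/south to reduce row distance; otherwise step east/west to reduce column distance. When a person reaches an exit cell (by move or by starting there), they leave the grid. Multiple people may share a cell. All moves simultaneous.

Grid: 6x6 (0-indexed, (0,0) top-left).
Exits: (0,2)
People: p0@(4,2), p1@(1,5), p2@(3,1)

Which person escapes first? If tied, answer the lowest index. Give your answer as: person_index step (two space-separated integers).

Step 1: p0:(4,2)->(3,2) | p1:(1,5)->(0,5) | p2:(3,1)->(2,1)
Step 2: p0:(3,2)->(2,2) | p1:(0,5)->(0,4) | p2:(2,1)->(1,1)
Step 3: p0:(2,2)->(1,2) | p1:(0,4)->(0,3) | p2:(1,1)->(0,1)
Step 4: p0:(1,2)->(0,2)->EXIT | p1:(0,3)->(0,2)->EXIT | p2:(0,1)->(0,2)->EXIT
Exit steps: [4, 4, 4]
First to escape: p0 at step 4

Answer: 0 4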